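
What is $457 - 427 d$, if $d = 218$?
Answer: $-92629$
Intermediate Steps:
$457 - 427 d = 457 - 93086 = -92629$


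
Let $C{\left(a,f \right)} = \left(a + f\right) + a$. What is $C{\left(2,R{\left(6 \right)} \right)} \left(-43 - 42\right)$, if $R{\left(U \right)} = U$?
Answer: $-850$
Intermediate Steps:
$C{\left(a,f \right)} = f + 2 a$
$C{\left(2,R{\left(6 \right)} \right)} \left(-43 - 42\right) = \left(6 + 2 \cdot 2\right) \left(-43 - 42\right) = \left(6 + 4\right) \left(-85\right) = 10 \left(-85\right) = -850$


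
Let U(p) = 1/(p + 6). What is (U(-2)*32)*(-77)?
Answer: -616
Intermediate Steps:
U(p) = 1/(6 + p)
(U(-2)*32)*(-77) = (32/(6 - 2))*(-77) = (32/4)*(-77) = ((1/4)*32)*(-77) = 8*(-77) = -616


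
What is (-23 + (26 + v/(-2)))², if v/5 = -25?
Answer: 17161/4 ≈ 4290.3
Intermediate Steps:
v = -125 (v = 5*(-25) = -125)
(-23 + (26 + v/(-2)))² = (-23 + (26 - 125/(-2)))² = (-23 + (26 - 125*(-½)))² = (-23 + (26 + 125/2))² = (-23 + 177/2)² = (131/2)² = 17161/4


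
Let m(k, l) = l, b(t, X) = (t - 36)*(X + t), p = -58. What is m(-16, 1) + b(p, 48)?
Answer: 941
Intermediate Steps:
b(t, X) = (-36 + t)*(X + t)
m(-16, 1) + b(p, 48) = 1 + ((-58)² - 36*48 - 36*(-58) + 48*(-58)) = 1 + (3364 - 1728 + 2088 - 2784) = 1 + 940 = 941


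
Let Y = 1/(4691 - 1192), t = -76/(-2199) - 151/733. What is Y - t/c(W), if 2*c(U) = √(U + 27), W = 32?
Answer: 1/3499 + 754*√59/129741 ≈ 0.044925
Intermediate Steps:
c(U) = √(27 + U)/2 (c(U) = √(U + 27)/2 = √(27 + U)/2)
t = -377/2199 (t = -76*(-1/2199) - 151*1/733 = 76/2199 - 151/733 = -377/2199 ≈ -0.17144)
Y = 1/3499 ≈ 0.00028580
Y - t/c(W) = 1/3499 - (-377)/(2199*(√(27 + 32)/2)) = 1/3499 - (-377)/(2199*(√59/2)) = 1/3499 - (-377)*2*√59/59/2199 = 1/3499 - (-754)*√59/129741 = 1/3499 + 754*√59/129741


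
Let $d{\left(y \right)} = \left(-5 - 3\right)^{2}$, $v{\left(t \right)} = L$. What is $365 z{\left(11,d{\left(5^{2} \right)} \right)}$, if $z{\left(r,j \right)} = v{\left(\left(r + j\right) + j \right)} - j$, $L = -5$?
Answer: $-25185$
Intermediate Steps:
$v{\left(t \right)} = -5$
$d{\left(y \right)} = 64$ ($d{\left(y \right)} = \left(-8\right)^{2} = 64$)
$z{\left(r,j \right)} = -5 - j$
$365 z{\left(11,d{\left(5^{2} \right)} \right)} = 365 \left(-5 - 64\right) = 365 \left(-69\right) = -25185$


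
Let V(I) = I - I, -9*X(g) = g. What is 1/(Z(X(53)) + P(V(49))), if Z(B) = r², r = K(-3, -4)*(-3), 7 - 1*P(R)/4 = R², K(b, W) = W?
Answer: 1/172 ≈ 0.0058140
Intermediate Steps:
X(g) = -g/9
V(I) = 0
P(R) = 28 - 4*R²
r = 12 (r = -4*(-3) = 12)
Z(B) = 144 (Z(B) = 12² = 144)
1/(Z(X(53)) + P(V(49))) = 1/(144 + (28 - 4*0²)) = 1/(144 + (28 - 4*0)) = 1/(144 + (28 + 0)) = 1/(144 + 28) = 1/172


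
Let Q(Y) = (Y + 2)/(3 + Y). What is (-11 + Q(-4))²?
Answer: 81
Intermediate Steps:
Q(Y) = (2 + Y)/(3 + Y)
(-11 + Q(-4))² = (-11 + (2 - 4)/(3 - 4))² = (-11 - 2/(-1))² = (-11 - 1*(-2))² = (-11 + 2)² = (-9)² = 81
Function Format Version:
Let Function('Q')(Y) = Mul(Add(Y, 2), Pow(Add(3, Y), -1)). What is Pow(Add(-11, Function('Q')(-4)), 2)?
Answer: 81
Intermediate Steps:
Function('Q')(Y) = Mul(Pow(Add(3, Y), -1), Add(2, Y)) (Function('Q')(Y) = Mul(Add(2, Y), Pow(Add(3, Y), -1)) = Mul(Pow(Add(3, Y), -1), Add(2, Y)))
Pow(Add(-11, Function('Q')(-4)), 2) = Pow(Add(-11, Mul(Pow(Add(3, -4), -1), Add(2, -4))), 2) = Pow(Add(-11, Mul(Pow(-1, -1), -2)), 2) = Pow(Add(-11, Mul(-1, -2)), 2) = Pow(Add(-11, 2), 2) = Pow(-9, 2) = 81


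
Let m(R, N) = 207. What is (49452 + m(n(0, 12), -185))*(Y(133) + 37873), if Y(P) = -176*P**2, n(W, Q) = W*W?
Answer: -152720841669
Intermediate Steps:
n(W, Q) = W**2
(49452 + m(n(0, 12), -185))*(Y(133) + 37873) = (49452 + 207)*(-176*133**2 + 37873) = 49659*(-176*17689 + 37873) = 49659*(-3113264 + 37873) = 49659*(-3075391) = -152720841669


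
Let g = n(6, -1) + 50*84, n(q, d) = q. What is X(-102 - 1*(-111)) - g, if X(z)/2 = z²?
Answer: -4044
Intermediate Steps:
X(z) = 2*z²
g = 4206 (g = 6 + 50*84 = 6 + 4200 = 4206)
X(-102 - 1*(-111)) - g = 2*(-102 - 1*(-111))² - 1*4206 = 2*(-102 + 111)² - 4206 = 2*9² - 4206 = 2*81 - 4206 = 162 - 4206 = -4044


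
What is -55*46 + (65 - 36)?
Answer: -2501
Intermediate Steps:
-55*46 + (65 - 36) = -2530 + 29 = -2501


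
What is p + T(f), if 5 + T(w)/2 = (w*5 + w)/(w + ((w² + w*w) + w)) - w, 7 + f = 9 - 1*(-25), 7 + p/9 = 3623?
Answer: 454723/14 ≈ 32480.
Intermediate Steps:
p = 32544 (p = -63 + 9*3623 = -63 + 32607 = 32544)
f = 27 (f = -7 + (9 - 1*(-25)) = -7 + (9 + 25) = -7 + 34 = 27)
T(w) = -10 - 2*w + 12*w/(2*w + 2*w²) (T(w) = -10 + 2*((w*5 + w)/(w + ((w² + w*w) + w)) - w) = -10 + 2*((5*w + w)/(w + ((w² + w²) + w)) - w) = -10 + 2*((6*w)/(w + (2*w² + w)) - w) = -10 + 2*((6*w)/(w + (w + 2*w²)) - w) = -10 + 2*((6*w)/(2*w + 2*w²) - w) = -10 + 2*(6*w/(2*w + 2*w²) - w) = -10 + 2*(-w + 6*w/(2*w + 2*w²)) = -10 + (-2*w + 12*w/(2*w + 2*w²)) = -10 - 2*w + 12*w/(2*w + 2*w²))
p + T(f) = 32544 + 2*(-2 - 1*27² - 6*27)/(1 + 27) = 32544 + 2*(-2 - 1*729 - 162)/28 = 32544 + 2*(1/28)*(-2 - 729 - 162) = 32544 + 2*(1/28)*(-893) = 32544 - 893/14 = 454723/14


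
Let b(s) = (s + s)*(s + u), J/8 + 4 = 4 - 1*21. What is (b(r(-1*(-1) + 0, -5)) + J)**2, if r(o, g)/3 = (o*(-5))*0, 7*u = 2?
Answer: 28224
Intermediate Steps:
u = 2/7 (u = (1/7)*2 = 2/7 ≈ 0.28571)
r(o, g) = 0 (r(o, g) = 3*((o*(-5))*0) = 3*(-5*o*0) = 3*0 = 0)
J = -168 (J = -32 + 8*(4 - 1*21) = -32 + 8*(4 - 21) = -32 + 8*(-17) = -32 - 136 = -168)
b(s) = 2*s*(2/7 + s) (b(s) = (s + s)*(s + 2/7) = (2*s)*(2/7 + s) = 2*s*(2/7 + s))
(b(r(-1*(-1) + 0, -5)) + J)**2 = ((2/7)*0*(2 + 7*0) - 168)**2 = ((2/7)*0*(2 + 0) - 168)**2 = ((2/7)*0*2 - 168)**2 = (0 - 168)**2 = (-168)**2 = 28224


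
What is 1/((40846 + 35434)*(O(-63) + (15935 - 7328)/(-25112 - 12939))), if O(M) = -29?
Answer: -38051/84829920080 ≈ -4.4856e-7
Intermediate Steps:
1/((40846 + 35434)*(O(-63) + (15935 - 7328)/(-25112 - 12939))) = 1/((40846 + 35434)*(-29 + (15935 - 7328)/(-25112 - 12939))) = 1/(76280*(-29 + 8607/(-38051))) = 1/(76280*(-29 + 8607*(-1/38051))) = 1/(76280*(-29 - 8607/38051)) = 1/(76280*(-1112086/38051)) = 1/(-84829920080/38051) = -38051/84829920080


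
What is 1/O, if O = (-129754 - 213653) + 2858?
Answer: -1/340549 ≈ -2.9364e-6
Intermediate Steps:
O = -340549 (O = -343407 + 2858 = -340549)
1/O = 1/(-340549) = -1/340549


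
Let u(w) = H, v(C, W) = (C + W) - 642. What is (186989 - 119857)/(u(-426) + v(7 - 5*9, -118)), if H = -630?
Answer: -16783/357 ≈ -47.011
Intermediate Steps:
v(C, W) = -642 + C + W
u(w) = -630
(186989 - 119857)/(u(-426) + v(7 - 5*9, -118)) = (186989 - 119857)/(-630 + (-642 + (7 - 5*9) - 118)) = 67132/(-630 + (-642 + (7 - 45) - 118)) = 67132/(-630 + (-642 - 38 - 118)) = 67132/(-630 - 798) = 67132/(-1428) = 67132*(-1/1428) = -16783/357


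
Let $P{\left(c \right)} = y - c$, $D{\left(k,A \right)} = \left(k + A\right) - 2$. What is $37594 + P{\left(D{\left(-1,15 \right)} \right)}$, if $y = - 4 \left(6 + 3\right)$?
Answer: $37546$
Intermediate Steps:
$D{\left(k,A \right)} = -2 + A + k$ ($D{\left(k,A \right)} = \left(A + k\right) - 2 = -2 + A + k$)
$y = -36$ ($y = \left(-4\right) 9 = -36$)
$P{\left(c \right)} = -36 - c$
$37594 + P{\left(D{\left(-1,15 \right)} \right)} = 37594 - 48 = 37546$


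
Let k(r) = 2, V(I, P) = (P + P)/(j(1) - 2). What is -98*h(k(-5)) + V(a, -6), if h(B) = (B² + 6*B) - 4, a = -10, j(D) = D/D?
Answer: -1164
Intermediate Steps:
j(D) = 1
V(I, P) = -2*P (V(I, P) = (P + P)/(1 - 2) = (2*P)/(-1) = (2*P)*(-1) = -2*P)
h(B) = -4 + B² + 6*B
-98*h(k(-5)) + V(a, -6) = -98*(-4 + 2² + 6*2) - 2*(-6) = -98*(-4 + 4 + 12) + 12 = -98*12 + 12 = -1176 + 12 = -1164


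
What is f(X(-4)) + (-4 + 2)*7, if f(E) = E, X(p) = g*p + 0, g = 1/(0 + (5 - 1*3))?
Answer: -16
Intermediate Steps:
g = ½ (g = 1/(0 + (5 - 3)) = 1/(0 + 2) = 1/2 = ½ ≈ 0.50000)
X(p) = p/2 (X(p) = p/2 + 0 = p/2)
f(X(-4)) + (-4 + 2)*7 = (½)*(-4) + (-4 + 2)*7 = -2 - 2*7 = -2 - 14 = -16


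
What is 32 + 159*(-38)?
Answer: -6010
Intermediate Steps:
32 + 159*(-38) = 32 - 6042 = -6010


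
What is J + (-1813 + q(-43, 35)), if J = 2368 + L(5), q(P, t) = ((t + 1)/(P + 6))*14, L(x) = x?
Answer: 20216/37 ≈ 546.38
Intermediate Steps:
q(P, t) = 14*(1 + t)/(6 + P) (q(P, t) = ((1 + t)/(6 + P))*14 = 14*(1 + t)/(6 + P))
J = 2373 (J = 2368 + 5 = 2373)
J + (-1813 + q(-43, 35)) = 2373 + (-1813 + 14*(1 + 35)/(6 - 43)) = 2373 + (-1813 + 14*36/(-37)) = 2373 + (-1813 + 14*(-1/37)*36) = 2373 + (-1813 - 504/37) = 2373 - 67585/37 = 20216/37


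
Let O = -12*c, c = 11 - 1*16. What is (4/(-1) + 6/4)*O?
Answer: -150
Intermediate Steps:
c = -5 (c = 11 - 16 = -5)
O = 60 (O = -12*(-5) = 60)
(4/(-1) + 6/4)*O = (4/(-1) + 6/4)*60 = (4*(-1) + 6*(¼))*60 = (-4 + 3/2)*60 = -5/2*60 = -150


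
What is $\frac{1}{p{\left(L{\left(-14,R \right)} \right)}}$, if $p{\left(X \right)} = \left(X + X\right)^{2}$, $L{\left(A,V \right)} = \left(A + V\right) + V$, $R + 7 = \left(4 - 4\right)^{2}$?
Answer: $\frac{1}{3136} \approx 0.00031888$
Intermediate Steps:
$R = -7$ ($R = -7 + \left(4 - 4\right)^{2} = -7 + 0^{2} = -7 + 0 = -7$)
$L{\left(A,V \right)} = A + 2 V$
$p{\left(X \right)} = 4 X^{2}$ ($p{\left(X \right)} = \left(2 X\right)^{2} = 4 X^{2}$)
$\frac{1}{p{\left(L{\left(-14,R \right)} \right)}} = \frac{1}{4 \left(-14 + 2 \left(-7\right)\right)^{2}} = \frac{1}{4 \left(-14 - 14\right)^{2}} = \frac{1}{4 \left(-28\right)^{2}} = \frac{1}{4 \cdot 784} = \frac{1}{3136}$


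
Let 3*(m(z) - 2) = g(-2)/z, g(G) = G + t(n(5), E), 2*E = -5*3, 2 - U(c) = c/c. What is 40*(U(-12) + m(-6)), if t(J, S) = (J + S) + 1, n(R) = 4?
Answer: 130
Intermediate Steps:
U(c) = 1 (U(c) = 2 - c/c = 2 - 1*1 = 2 - 1 = 1)
E = -15/2 (E = (-5*3)/2 = (½)*(-15) = -15/2 ≈ -7.5000)
t(J, S) = 1 + J + S
g(G) = -5/2 + G (g(G) = G + (1 + 4 - 15/2) = G - 5/2 = -5/2 + G)
m(z) = 2 - 3/(2*z) (m(z) = 2 + ((-5/2 - 2)/z)/3 = 2 + (-9/(2*z))/3 = 2 - 3/(2*z))
40*(U(-12) + m(-6)) = 40*(1 + (2 - 3/2/(-6))) = 40*(1 + (2 - 3/2*(-⅙))) = 40*(1 + (2 + ¼)) = 40*(1 + 9/4) = 40*(13/4) = 130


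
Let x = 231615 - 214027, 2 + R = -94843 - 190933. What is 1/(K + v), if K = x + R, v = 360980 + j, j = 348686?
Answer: 1/441476 ≈ 2.2651e-6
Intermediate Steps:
R = -285778 (R = -2 + (-94843 - 190933) = -2 - 285776 = -285778)
x = 17588
v = 709666 (v = 360980 + 348686 = 709666)
K = -268190 (K = 17588 - 285778 = -268190)
1/(K + v) = 1/(-268190 + 709666) = 1/441476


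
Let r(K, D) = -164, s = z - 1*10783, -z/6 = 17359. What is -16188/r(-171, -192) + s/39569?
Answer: 155423326/1622329 ≈ 95.803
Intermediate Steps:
z = -104154 (z = -6*17359 = -104154)
s = -114937 (s = -104154 - 1*10783 = -104154 - 10783 = -114937)
-16188/r(-171, -192) + s/39569 = -16188/(-164) - 114937/39569 = -16188*(-1/164) - 114937*1/39569 = 4047/41 - 114937/39569 = 155423326/1622329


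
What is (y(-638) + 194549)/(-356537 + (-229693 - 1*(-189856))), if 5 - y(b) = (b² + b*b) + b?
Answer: 309448/198187 ≈ 1.5614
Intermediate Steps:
y(b) = 5 - b - 2*b² (y(b) = 5 - ((b² + b*b) + b) = 5 - ((b² + b²) + b) = 5 - (2*b² + b) = 5 - (b + 2*b²) = 5 + (-b - 2*b²) = 5 - b - 2*b²)
(y(-638) + 194549)/(-356537 + (-229693 - 1*(-189856))) = ((5 - 1*(-638) - 2*(-638)²) + 194549)/(-356537 + (-229693 - 1*(-189856))) = ((5 + 638 - 2*407044) + 194549)/(-356537 + (-229693 + 189856)) = ((5 + 638 - 814088) + 194549)/(-356537 - 39837) = (-813445 + 194549)/(-396374) = -618896*(-1/396374) = 309448/198187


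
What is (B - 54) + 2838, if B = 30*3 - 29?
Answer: 2845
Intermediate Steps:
B = 61 (B = 90 - 29 = 61)
(B - 54) + 2838 = (61 - 54) + 2838 = 7 + 2838 = 2845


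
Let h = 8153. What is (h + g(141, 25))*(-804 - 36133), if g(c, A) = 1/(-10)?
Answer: -3011436673/10 ≈ -3.0114e+8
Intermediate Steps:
g(c, A) = -1/10
(h + g(141, 25))*(-804 - 36133) = (8153 - 1/10)*(-804 - 36133) = (81529/10)*(-36937) = -3011436673/10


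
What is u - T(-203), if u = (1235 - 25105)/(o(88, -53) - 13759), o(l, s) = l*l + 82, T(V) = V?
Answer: 1228269/5933 ≈ 207.02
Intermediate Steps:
o(l, s) = 82 + l**2 (o(l, s) = l**2 + 82 = 82 + l**2)
u = 23870/5933 (u = (1235 - 25105)/((82 + 88**2) - 13759) = -23870/((82 + 7744) - 13759) = -23870/(7826 - 13759) = -23870/(-5933) = -23870*(-1/5933) = 23870/5933 ≈ 4.0233)
u - T(-203) = 23870/5933 - 1*(-203) = 23870/5933 + 203 = 1228269/5933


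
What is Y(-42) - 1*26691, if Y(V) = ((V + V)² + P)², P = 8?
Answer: 49873405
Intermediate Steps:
Y(V) = (8 + 4*V²)² (Y(V) = ((V + V)² + 8)² = ((2*V)² + 8)² = (4*V² + 8)² = (8 + 4*V²)²)
Y(-42) - 1*26691 = 16*(2 + (-42)²)² - 1*26691 = 16*(2 + 1764)² - 26691 = 16*1766² - 26691 = 16*3118756 - 26691 = 49900096 - 26691 = 49873405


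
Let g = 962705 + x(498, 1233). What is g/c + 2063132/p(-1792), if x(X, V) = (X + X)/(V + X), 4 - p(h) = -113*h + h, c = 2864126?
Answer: -824512082834191/82919240222850 ≈ -9.9436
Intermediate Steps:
p(h) = 4 + 112*h (p(h) = 4 - (-113*h + h) = 4 - (-112)*h = 4 + 112*h)
x(X, V) = 2*X/(V + X) (x(X, V) = (2*X)/(V + X) = 2*X/(V + X))
g = 555481117/577 (g = 962705 + 2*498/(1233 + 498) = 962705 + 2*498/1731 = 962705 + 2*498*(1/1731) = 962705 + 332/577 = 555481117/577 ≈ 9.6271e+5)
g/c + 2063132/p(-1792) = (555481117/577)/2864126 + 2063132/(4 + 112*(-1792)) = (555481117/577)*(1/2864126) + 2063132/(4 - 200704) = 555481117/1652600702 + 2063132/(-200700) = 555481117/1652600702 + 2063132*(-1/200700) = 555481117/1652600702 - 515783/50175 = -824512082834191/82919240222850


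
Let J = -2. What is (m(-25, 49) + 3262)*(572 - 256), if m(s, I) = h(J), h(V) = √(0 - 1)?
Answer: 1030792 + 316*I ≈ 1.0308e+6 + 316.0*I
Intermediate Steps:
h(V) = I (h(V) = √(-1) = I)
m(s, I) = I
(m(-25, 49) + 3262)*(572 - 256) = (I + 3262)*(572 - 256) = (3262 + I)*316 = 1030792 + 316*I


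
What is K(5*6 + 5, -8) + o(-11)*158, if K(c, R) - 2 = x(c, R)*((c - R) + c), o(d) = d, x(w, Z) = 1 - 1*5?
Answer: -2048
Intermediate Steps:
x(w, Z) = -4 (x(w, Z) = 1 - 5 = -4)
K(c, R) = 2 - 8*c + 4*R (K(c, R) = 2 - 4*((c - R) + c) = 2 - 4*(-R + 2*c) = 2 + (-8*c + 4*R) = 2 - 8*c + 4*R)
K(5*6 + 5, -8) + o(-11)*158 = (2 - 8*(5*6 + 5) + 4*(-8)) - 11*158 = (2 - 8*(30 + 5) - 32) - 1738 = (2 - 8*35 - 32) - 1738 = (2 - 280 - 32) - 1738 = -310 - 1738 = -2048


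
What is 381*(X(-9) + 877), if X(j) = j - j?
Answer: 334137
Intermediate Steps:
X(j) = 0
381*(X(-9) + 877) = 381*(0 + 877) = 381*877 = 334137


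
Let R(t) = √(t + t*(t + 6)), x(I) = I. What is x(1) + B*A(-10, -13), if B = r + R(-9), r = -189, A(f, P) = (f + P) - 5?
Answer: 5293 - 84*√2 ≈ 5174.2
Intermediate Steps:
A(f, P) = -5 + P + f (A(f, P) = (P + f) - 5 = -5 + P + f)
R(t) = √(t + t*(6 + t))
B = -189 + 3*√2 (B = -189 + √(-9*(7 - 9)) = -189 + √(-9*(-2)) = -189 + √18 = -189 + 3*√2 ≈ -184.76)
x(1) + B*A(-10, -13) = 1 + (-189 + 3*√2)*(-5 - 13 - 10) = 1 + (-189 + 3*√2)*(-28) = 1 + (5292 - 84*√2) = 5293 - 84*√2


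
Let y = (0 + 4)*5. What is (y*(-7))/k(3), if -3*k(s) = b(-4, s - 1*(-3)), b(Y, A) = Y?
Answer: -105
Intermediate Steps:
k(s) = 4/3 (k(s) = -⅓*(-4) = 4/3)
y = 20 (y = 4*5 = 20)
(y*(-7))/k(3) = (20*(-7))/(4/3) = -140*¾ = -105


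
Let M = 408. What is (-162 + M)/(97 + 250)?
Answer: 246/347 ≈ 0.70893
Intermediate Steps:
(-162 + M)/(97 + 250) = (-162 + 408)/(97 + 250) = 246/347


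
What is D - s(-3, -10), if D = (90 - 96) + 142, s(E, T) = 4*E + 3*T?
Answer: 178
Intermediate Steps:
s(E, T) = 3*T + 4*E
D = 136 (D = -6 + 142 = 136)
D - s(-3, -10) = 136 - (3*(-10) + 4*(-3)) = 136 - (-30 - 12) = 136 - 1*(-42) = 136 + 42 = 178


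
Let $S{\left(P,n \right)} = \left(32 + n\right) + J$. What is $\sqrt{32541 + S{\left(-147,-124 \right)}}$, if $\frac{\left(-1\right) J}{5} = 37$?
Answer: $2 \sqrt{8066} \approx 179.62$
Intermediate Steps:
$J = -185$ ($J = \left(-5\right) 37 = -185$)
$S{\left(P,n \right)} = -153 + n$ ($S{\left(P,n \right)} = \left(32 + n\right) - 185 = -153 + n$)
$\sqrt{32541 + S{\left(-147,-124 \right)}} = \sqrt{32541 - 277} = \sqrt{32264} = 2 \sqrt{8066}$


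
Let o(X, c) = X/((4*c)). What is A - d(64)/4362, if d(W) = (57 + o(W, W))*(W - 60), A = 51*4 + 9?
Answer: 928877/4362 ≈ 212.95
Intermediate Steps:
o(X, c) = X/(4*c) (o(X, c) = X*(1/(4*c)) = X/(4*c))
A = 213 (A = 204 + 9 = 213)
d(W) = -3435 + 229*W/4 (d(W) = (57 + W/(4*W))*(W - 60) = (57 + 1/4)*(-60 + W) = 229*(-60 + W)/4 = -3435 + 229*W/4)
A - d(64)/4362 = 213 - (-3435 + (229/4)*64)/4362 = 213 - (-3435 + 3664)/4362 = 213 - 229/4362 = 928877/4362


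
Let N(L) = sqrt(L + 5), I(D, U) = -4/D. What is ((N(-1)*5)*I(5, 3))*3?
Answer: -24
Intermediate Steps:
N(L) = sqrt(5 + L)
((N(-1)*5)*I(5, 3))*3 = ((sqrt(5 - 1)*5)*(-4/5))*3 = ((sqrt(4)*5)*(-4*1/5))*3 = ((2*5)*(-4/5))*3 = (10*(-4/5))*3 = -8*3 = -24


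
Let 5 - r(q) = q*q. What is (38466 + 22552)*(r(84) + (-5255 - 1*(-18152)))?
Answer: 356711228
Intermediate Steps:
r(q) = 5 - q² (r(q) = 5 - q*q = 5 - q²)
(38466 + 22552)*(r(84) + (-5255 - 1*(-18152))) = (38466 + 22552)*((5 - 1*84²) + (-5255 - 1*(-18152))) = 61018*((5 - 1*7056) + (-5255 + 18152)) = 61018*((5 - 7056) + 12897) = 61018*(-7051 + 12897) = 61018*5846 = 356711228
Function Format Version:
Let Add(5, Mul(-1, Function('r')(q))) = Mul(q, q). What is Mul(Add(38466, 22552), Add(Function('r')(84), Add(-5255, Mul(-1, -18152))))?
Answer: 356711228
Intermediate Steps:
Function('r')(q) = Add(5, Mul(-1, Pow(q, 2))) (Function('r')(q) = Add(5, Mul(-1, Mul(q, q))) = Add(5, Mul(-1, Pow(q, 2))))
Mul(Add(38466, 22552), Add(Function('r')(84), Add(-5255, Mul(-1, -18152)))) = Mul(Add(38466, 22552), Add(Add(5, Mul(-1, Pow(84, 2))), Add(-5255, Mul(-1, -18152)))) = Mul(61018, Add(Add(5, Mul(-1, 7056)), Add(-5255, 18152))) = Mul(61018, Add(Add(5, -7056), 12897)) = Mul(61018, Add(-7051, 12897)) = Mul(61018, 5846) = 356711228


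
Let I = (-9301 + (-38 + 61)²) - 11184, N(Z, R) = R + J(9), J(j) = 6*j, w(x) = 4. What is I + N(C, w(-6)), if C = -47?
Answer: -19898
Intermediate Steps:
N(Z, R) = 54 + R (N(Z, R) = R + 6*9 = R + 54 = 54 + R)
I = -19956 (I = (-9301 + 23²) - 11184 = (-9301 + 529) - 11184 = -8772 - 11184 = -19956)
I + N(C, w(-6)) = -19956 + (54 + 4) = -19956 + 58 = -19898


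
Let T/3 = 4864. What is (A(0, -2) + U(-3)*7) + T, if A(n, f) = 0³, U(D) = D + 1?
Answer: 14578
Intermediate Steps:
U(D) = 1 + D
A(n, f) = 0
T = 14592 (T = 3*4864 = 14592)
(A(0, -2) + U(-3)*7) + T = (0 + (1 - 3)*7) + 14592 = (0 - 2*7) + 14592 = (0 - 14) + 14592 = -14 + 14592 = 14578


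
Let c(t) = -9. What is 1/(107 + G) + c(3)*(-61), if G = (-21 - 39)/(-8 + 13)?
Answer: 52156/95 ≈ 549.01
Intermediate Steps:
G = -12 (G = -60/5 = -60*1/5 = -12)
1/(107 + G) + c(3)*(-61) = 1/(107 - 12) - 9*(-61) = 1/95 + 549 = 52156/95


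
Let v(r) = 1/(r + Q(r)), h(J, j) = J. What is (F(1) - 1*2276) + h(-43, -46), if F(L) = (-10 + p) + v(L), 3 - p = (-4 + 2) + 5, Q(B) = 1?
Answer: -4657/2 ≈ -2328.5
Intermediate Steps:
v(r) = 1/(1 + r) (v(r) = 1/(r + 1) = 1/(1 + r))
p = 0 (p = 3 - ((-4 + 2) + 5) = 3 - (-2 + 5) = 3 - 1*3 = 3 - 3 = 0)
F(L) = -10 + 1/(1 + L) (F(L) = (-10 + 0) + 1/(1 + L) = -10 + 1/(1 + L))
(F(1) - 1*2276) + h(-43, -46) = ((-9 - 10*1)/(1 + 1) - 1*2276) - 43 = ((-9 - 10)/2 - 2276) - 43 = ((½)*(-19) - 2276) - 43 = (-19/2 - 2276) - 43 = -4571/2 - 43 = -4657/2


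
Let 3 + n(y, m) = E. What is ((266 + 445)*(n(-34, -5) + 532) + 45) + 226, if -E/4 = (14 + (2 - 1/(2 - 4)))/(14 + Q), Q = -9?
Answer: 1835024/5 ≈ 3.6701e+5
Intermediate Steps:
E = -66/5 (E = -4*(14 + (2 - 1/(2 - 4)))/(14 - 9) = -4*(14 + (2 - 1/(-2)))/5 = -4*(14 + (2 - 1*(-½)))/5 = -4*(14 + (2 + ½))/5 = -4*(14 + 5/2)/5 = -66/5 ≈ -13.200)
n(y, m) = -81/5 (n(y, m) = -3 - 66/5 = -81/5)
((266 + 445)*(n(-34, -5) + 532) + 45) + 226 = ((266 + 445)*(-81/5 + 532) + 45) + 226 = (711*(2579/5) + 45) + 226 = (1833669/5 + 45) + 226 = 1833894/5 + 226 = 1835024/5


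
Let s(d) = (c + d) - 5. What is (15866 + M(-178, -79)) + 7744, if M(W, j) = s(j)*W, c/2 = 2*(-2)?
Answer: 39986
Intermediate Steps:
c = -8 (c = 2*(2*(-2)) = 2*(-4) = -8)
s(d) = -13 + d (s(d) = (-8 + d) - 5 = -13 + d)
M(W, j) = W*(-13 + j) (M(W, j) = (-13 + j)*W = W*(-13 + j))
(15866 + M(-178, -79)) + 7744 = (15866 - 178*(-13 - 79)) + 7744 = (15866 - 178*(-92)) + 7744 = (15866 + 16376) + 7744 = 32242 + 7744 = 39986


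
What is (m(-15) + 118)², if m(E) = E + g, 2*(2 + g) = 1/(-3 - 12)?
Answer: 9174841/900 ≈ 10194.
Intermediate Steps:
g = -61/30 (g = -2 + 1/(2*(-3 - 12)) = -2 + (½)/(-15) = -2 + (½)*(-1/15) = -2 - 1/30 = -61/30 ≈ -2.0333)
m(E) = -61/30 + E (m(E) = E - 61/30 = -61/30 + E)
(m(-15) + 118)² = ((-61/30 - 15) + 118)² = (-511/30 + 118)² = (3029/30)² = 9174841/900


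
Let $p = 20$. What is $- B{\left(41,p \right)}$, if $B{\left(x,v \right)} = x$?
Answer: $-41$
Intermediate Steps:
$- B{\left(41,p \right)} = \left(-1\right) 41 = -41$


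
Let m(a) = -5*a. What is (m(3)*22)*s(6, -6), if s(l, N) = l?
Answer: -1980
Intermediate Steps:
(m(3)*22)*s(6, -6) = (-5*3*22)*6 = -15*22*6 = -330*6 = -1980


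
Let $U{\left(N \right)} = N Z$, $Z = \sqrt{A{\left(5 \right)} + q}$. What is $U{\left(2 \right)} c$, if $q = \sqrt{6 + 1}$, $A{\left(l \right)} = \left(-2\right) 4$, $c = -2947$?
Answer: $- 5894 i \sqrt{8 - \sqrt{7}} \approx - 13638.0 i$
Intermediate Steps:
$A{\left(l \right)} = -8$
$q = \sqrt{7} \approx 2.6458$
$Z = \sqrt{-8 + \sqrt{7}} \approx 2.3139 i$
$U{\left(N \right)} = N \sqrt{-8 + \sqrt{7}}$
$U{\left(2 \right)} c = 2 \sqrt{-8 + \sqrt{7}} \left(-2947\right) = - 5894 \sqrt{-8 + \sqrt{7}}$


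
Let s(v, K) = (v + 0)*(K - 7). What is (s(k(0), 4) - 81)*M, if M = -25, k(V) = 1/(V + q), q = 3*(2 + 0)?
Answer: 4075/2 ≈ 2037.5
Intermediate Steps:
q = 6 (q = 3*2 = 6)
k(V) = 1/(6 + V) (k(V) = 1/(V + 6) = 1/(6 + V))
s(v, K) = v*(-7 + K)
(s(k(0), 4) - 81)*M = ((-7 + 4)/(6 + 0) - 81)*(-25) = (-3/6 - 81)*(-25) = ((1/6)*(-3) - 81)*(-25) = (-1/2 - 81)*(-25) = -163/2*(-25) = 4075/2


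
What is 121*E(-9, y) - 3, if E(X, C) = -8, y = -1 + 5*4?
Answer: -971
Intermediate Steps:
y = 19 (y = -1 + 20 = 19)
121*E(-9, y) - 3 = 121*(-8) - 3 = -968 - 3 = -971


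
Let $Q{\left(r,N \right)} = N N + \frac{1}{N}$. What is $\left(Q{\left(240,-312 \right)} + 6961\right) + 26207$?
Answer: $\frac{40719743}{312} \approx 1.3051 \cdot 10^{5}$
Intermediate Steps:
$Q{\left(r,N \right)} = \frac{1}{N} + N^{2}$ ($Q{\left(r,N \right)} = N^{2} + \frac{1}{N} = \frac{1}{N} + N^{2}$)
$\left(Q{\left(240,-312 \right)} + 6961\right) + 26207 = \left(\frac{1 + \left(-312\right)^{3}}{-312} + 6961\right) + 26207 = \left(- \frac{1 - 30371328}{312} + 6961\right) + 26207 = \left(\left(- \frac{1}{312}\right) \left(-30371327\right) + 6961\right) + 26207 = \left(\frac{30371327}{312} + 6961\right) + 26207 = \frac{32543159}{312} + 26207 = \frac{40719743}{312}$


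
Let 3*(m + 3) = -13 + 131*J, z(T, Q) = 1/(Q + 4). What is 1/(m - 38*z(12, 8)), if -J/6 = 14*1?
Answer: -2/7357 ≈ -0.00027185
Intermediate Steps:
z(T, Q) = 1/(4 + Q)
J = -84 ≈ -84.000
m = -11026/3 (m = -3 + (-13 + 131*(-84))/3 = -3 + (-13 - 11004)/3 = -3 + (1/3)*(-11017) = -3 - 11017/3 = -11026/3 ≈ -3675.3)
1/(m - 38*z(12, 8)) = 1/(-11026/3 - 38/(4 + 8)) = 1/(-11026/3 - 38/12) = 1/(-11026/3 - 38*1/12) = 1/(-11026/3 - 19/6) = 1/(-7357/2) = -2/7357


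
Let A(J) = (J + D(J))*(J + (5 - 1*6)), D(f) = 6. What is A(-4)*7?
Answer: -70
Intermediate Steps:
A(J) = (-1 + J)*(6 + J) (A(J) = (J + 6)*(J + (5 - 1*6)) = (6 + J)*(J + (5 - 6)) = (6 + J)*(J - 1) = (6 + J)*(-1 + J) = (-1 + J)*(6 + J))
A(-4)*7 = (-6 + (-4)² + 5*(-4))*7 = (-6 + 16 - 20)*7 = -10*7 = -70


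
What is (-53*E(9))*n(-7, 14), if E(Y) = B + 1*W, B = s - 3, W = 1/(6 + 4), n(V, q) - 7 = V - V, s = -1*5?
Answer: 29309/10 ≈ 2930.9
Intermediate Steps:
s = -5
n(V, q) = 7 (n(V, q) = 7 + (V - V) = 7 + 0 = 7)
W = ⅒ (W = 1/10 = ⅒ ≈ 0.10000)
B = -8 (B = -5 - 3 = -8)
E(Y) = -79/10 (E(Y) = -8 + 1*(⅒) = -8 + ⅒ = -79/10)
(-53*E(9))*n(-7, 14) = -53*(-79/10)*7 = (4187/10)*7 = 29309/10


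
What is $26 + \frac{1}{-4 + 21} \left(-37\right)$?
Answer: $\frac{405}{17} \approx 23.824$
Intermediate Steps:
$26 + \frac{1}{-4 + 21} \left(-37\right) = 26 + \frac{1}{17} \left(-37\right) = 26 - \frac{37}{17} = \frac{405}{17}$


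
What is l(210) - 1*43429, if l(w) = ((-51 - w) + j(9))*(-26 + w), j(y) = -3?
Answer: -92005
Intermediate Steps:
l(w) = (-54 - w)*(-26 + w) (l(w) = ((-51 - w) - 3)*(-26 + w) = (-54 - w)*(-26 + w))
l(210) - 1*43429 = (1404 - 1*210² - 28*210) - 1*43429 = (1404 - 1*44100 - 5880) - 43429 = (1404 - 44100 - 5880) - 43429 = -48576 - 43429 = -92005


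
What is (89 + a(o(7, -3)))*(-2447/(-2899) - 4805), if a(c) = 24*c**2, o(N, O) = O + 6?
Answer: -4247810640/2899 ≈ -1.4653e+6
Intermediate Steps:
o(N, O) = 6 + O
(89 + a(o(7, -3)))*(-2447/(-2899) - 4805) = (89 + 24*(6 - 3)**2)*(-2447/(-2899) - 4805) = (89 + 24*3**2)*(-2447*(-1)/2899 - 4805) = (89 + 24*9)*(-1*(-2447/2899) - 4805) = (89 + 216)*(2447/2899 - 4805) = 305*(-13927248/2899) = -4247810640/2899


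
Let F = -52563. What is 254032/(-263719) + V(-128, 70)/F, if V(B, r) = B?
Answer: -13318927984/13861861797 ≈ -0.96083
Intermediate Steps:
254032/(-263719) + V(-128, 70)/F = 254032/(-263719) - 128/(-52563) = 254032*(-1/263719) - 128*(-1/52563) = -254032/263719 + 128/52563 = -13318927984/13861861797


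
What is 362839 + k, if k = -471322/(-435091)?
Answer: 157868454671/435091 ≈ 3.6284e+5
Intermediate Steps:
k = 471322/435091 (k = -471322*(-1/435091) = 471322/435091 ≈ 1.0833)
362839 + k = 362839 + 471322/435091 = 157868454671/435091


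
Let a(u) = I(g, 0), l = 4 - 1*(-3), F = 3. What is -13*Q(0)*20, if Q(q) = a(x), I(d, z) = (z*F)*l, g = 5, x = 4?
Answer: 0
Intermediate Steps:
l = 7 (l = 4 + 3 = 7)
I(d, z) = 21*z (I(d, z) = (z*3)*7 = (3*z)*7 = 21*z)
a(u) = 0 (a(u) = 21*0 = 0)
Q(q) = 0
-13*Q(0)*20 = -13*0*20 = 0*20 = 0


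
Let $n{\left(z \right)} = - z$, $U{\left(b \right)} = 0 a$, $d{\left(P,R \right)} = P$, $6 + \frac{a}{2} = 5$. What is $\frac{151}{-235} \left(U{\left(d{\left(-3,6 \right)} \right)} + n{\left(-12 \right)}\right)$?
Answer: $- \frac{1812}{235} \approx -7.7106$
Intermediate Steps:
$a = -2$ ($a = -12 + 2 \cdot 5 = -12 + 10 = -2$)
$U{\left(b \right)} = 0$ ($U{\left(b \right)} = 0 \left(-2\right) = 0$)
$\frac{151}{-235} \left(U{\left(d{\left(-3,6 \right)} \right)} + n{\left(-12 \right)}\right) = \frac{151}{-235} \left(0 - -12\right) = 151 \left(- \frac{1}{235}\right) \left(0 + 12\right) = \left(- \frac{151}{235}\right) 12 = - \frac{1812}{235}$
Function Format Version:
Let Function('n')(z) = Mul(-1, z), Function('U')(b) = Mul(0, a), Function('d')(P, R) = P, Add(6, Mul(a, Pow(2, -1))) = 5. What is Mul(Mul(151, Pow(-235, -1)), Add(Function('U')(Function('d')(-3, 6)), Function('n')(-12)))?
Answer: Rational(-1812, 235) ≈ -7.7106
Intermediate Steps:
a = -2 (a = Add(-12, Mul(2, 5)) = Add(-12, 10) = -2)
Function('U')(b) = 0 (Function('U')(b) = Mul(0, -2) = 0)
Mul(Mul(151, Pow(-235, -1)), Add(Function('U')(Function('d')(-3, 6)), Function('n')(-12))) = Mul(Mul(151, Pow(-235, -1)), Add(0, Mul(-1, -12))) = Mul(Mul(151, Rational(-1, 235)), Add(0, 12)) = Mul(Rational(-151, 235), 12) = Rational(-1812, 235)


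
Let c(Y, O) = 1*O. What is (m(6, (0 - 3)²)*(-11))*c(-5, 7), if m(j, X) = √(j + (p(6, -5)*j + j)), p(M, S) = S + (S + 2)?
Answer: -462*I ≈ -462.0*I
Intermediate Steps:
c(Y, O) = O
p(M, S) = 2 + 2*S (p(M, S) = S + (2 + S) = 2 + 2*S)
m(j, X) = √6*√(-j) (m(j, X) = √(j + ((2 + 2*(-5))*j + j)) = √(j + ((2 - 10)*j + j)) = √(j + (-8*j + j)) = √(j - 7*j) = √(-6*j) = √6*√(-j))
(m(6, (0 - 3)²)*(-11))*c(-5, 7) = ((√6*√(-1*6))*(-11))*7 = ((√6*√(-6))*(-11))*7 = ((√6*(I*√6))*(-11))*7 = ((6*I)*(-11))*7 = -66*I*7 = -462*I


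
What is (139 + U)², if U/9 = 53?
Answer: 379456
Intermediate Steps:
U = 477 (U = 9*53 = 477)
(139 + U)² = (139 + 477)² = 616² = 379456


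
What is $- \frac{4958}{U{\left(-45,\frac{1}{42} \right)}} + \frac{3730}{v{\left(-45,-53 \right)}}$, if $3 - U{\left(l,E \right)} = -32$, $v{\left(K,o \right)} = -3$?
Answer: $- \frac{145424}{105} \approx -1385.0$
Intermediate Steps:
$U{\left(l,E \right)} = 35$ ($U{\left(l,E \right)} = 3 - -32 = 3 + 32 = 35$)
$- \frac{4958}{U{\left(-45,\frac{1}{42} \right)}} + \frac{3730}{v{\left(-45,-53 \right)}} = - \frac{4958}{35} + \frac{3730}{-3} = \left(-4958\right) \frac{1}{35} + 3730 \left(- \frac{1}{3}\right) = - \frac{4958}{35} - \frac{3730}{3} = - \frac{145424}{105}$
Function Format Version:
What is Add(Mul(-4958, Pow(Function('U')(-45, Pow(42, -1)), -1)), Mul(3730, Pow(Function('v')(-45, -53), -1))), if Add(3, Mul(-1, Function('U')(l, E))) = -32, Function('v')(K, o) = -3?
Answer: Rational(-145424, 105) ≈ -1385.0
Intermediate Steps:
Function('U')(l, E) = 35 (Function('U')(l, E) = Add(3, Mul(-1, -32)) = Add(3, 32) = 35)
Add(Mul(-4958, Pow(Function('U')(-45, Pow(42, -1)), -1)), Mul(3730, Pow(Function('v')(-45, -53), -1))) = Add(Mul(-4958, Pow(35, -1)), Mul(3730, Pow(-3, -1))) = Add(Mul(-4958, Rational(1, 35)), Mul(3730, Rational(-1, 3))) = Add(Rational(-4958, 35), Rational(-3730, 3)) = Rational(-145424, 105)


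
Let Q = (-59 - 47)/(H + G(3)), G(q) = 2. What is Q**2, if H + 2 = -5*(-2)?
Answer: 2809/25 ≈ 112.36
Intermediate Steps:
H = 8 (H = -2 - 5*(-2) = -2 + 10 = 8)
Q = -53/5 (Q = (-59 - 47)/(8 + 2) = -106/10 = -106*1/10 = -53/5 ≈ -10.600)
Q**2 = (-53/5)**2 = 2809/25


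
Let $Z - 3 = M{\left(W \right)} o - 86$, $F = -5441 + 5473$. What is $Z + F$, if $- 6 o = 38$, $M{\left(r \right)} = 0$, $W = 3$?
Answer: $-51$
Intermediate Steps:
$o = - \frac{19}{3}$ ($o = \left(- \frac{1}{6}\right) 38 = - \frac{19}{3} \approx -6.3333$)
$F = 32$
$Z = -83$ ($Z = 3 + \left(0 \left(- \frac{19}{3}\right) - 86\right) = 3 + \left(0 - 86\right) = 3 - 86 = -83$)
$Z + F = -83 + 32 = -51$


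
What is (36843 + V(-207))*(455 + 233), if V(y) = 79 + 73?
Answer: 25452560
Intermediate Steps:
V(y) = 152
(36843 + V(-207))*(455 + 233) = (36843 + 152)*(455 + 233) = 36995*688 = 25452560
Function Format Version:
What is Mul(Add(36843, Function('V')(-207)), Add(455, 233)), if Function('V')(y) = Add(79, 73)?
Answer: 25452560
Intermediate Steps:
Function('V')(y) = 152
Mul(Add(36843, Function('V')(-207)), Add(455, 233)) = Mul(Add(36843, 152), Add(455, 233)) = Mul(36995, 688) = 25452560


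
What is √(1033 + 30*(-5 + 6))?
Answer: √1063 ≈ 32.604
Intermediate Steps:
√(1033 + 30*(-5 + 6)) = √(1033 + 30*1) = √(1033 + 30) = √1063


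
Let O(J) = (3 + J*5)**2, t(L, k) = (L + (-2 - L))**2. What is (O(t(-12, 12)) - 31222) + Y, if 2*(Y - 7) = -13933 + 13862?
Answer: -61443/2 ≈ -30722.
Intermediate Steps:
t(L, k) = 4 (t(L, k) = (-2)**2 = 4)
Y = -57/2 (Y = 7 + (-13933 + 13862)/2 = 7 + (1/2)*(-71) = 7 - 71/2 = -57/2 ≈ -28.500)
O(J) = (3 + 5*J)**2
(O(t(-12, 12)) - 31222) + Y = ((3 + 5*4)**2 - 31222) - 57/2 = ((3 + 20)**2 - 31222) - 57/2 = (23**2 - 31222) - 57/2 = (529 - 31222) - 57/2 = -30693 - 57/2 = -61443/2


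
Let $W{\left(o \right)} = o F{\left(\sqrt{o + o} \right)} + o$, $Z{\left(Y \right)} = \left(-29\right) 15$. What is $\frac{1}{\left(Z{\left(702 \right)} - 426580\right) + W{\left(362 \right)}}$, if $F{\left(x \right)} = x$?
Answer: $- \frac{426653}{181937906553} - \frac{724 \sqrt{181}}{181937906553} \approx -2.3986 \cdot 10^{-6}$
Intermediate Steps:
$Z{\left(Y \right)} = -435$
$W{\left(o \right)} = o + \sqrt{2} o^{\frac{3}{2}}$ ($W{\left(o \right)} = o \sqrt{o + o} + o = o \sqrt{2 o} + o = o \sqrt{2} \sqrt{o} + o = \sqrt{2} o^{\frac{3}{2}} + o = o + \sqrt{2} o^{\frac{3}{2}}$)
$\frac{1}{\left(Z{\left(702 \right)} - 426580\right) + W{\left(362 \right)}} = \frac{1}{\left(-435 - 426580\right) + \left(362 + \sqrt{2} \cdot 362^{\frac{3}{2}}\right)} = \frac{1}{\left(-435 - 426580\right) + \left(362 + \sqrt{2} \cdot 362 \sqrt{362}\right)} = \frac{1}{-427015 + \left(362 + 724 \sqrt{181}\right)} = \frac{1}{-426653 + 724 \sqrt{181}}$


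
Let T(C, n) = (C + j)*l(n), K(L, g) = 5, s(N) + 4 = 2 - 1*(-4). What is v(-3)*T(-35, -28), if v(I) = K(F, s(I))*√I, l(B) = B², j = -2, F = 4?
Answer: -145040*I*√3 ≈ -2.5122e+5*I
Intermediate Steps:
s(N) = 2 (s(N) = -4 + (2 - 1*(-4)) = -4 + (2 + 4) = -4 + 6 = 2)
T(C, n) = n²*(-2 + C) (T(C, n) = (C - 2)*n² = (-2 + C)*n² = n²*(-2 + C))
v(I) = 5*√I
v(-3)*T(-35, -28) = (5*√(-3))*((-28)²*(-2 - 35)) = (5*(I*√3))*(784*(-37)) = (5*I*√3)*(-29008) = -145040*I*√3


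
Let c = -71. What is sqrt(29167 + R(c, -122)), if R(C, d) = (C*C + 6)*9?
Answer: sqrt(74590) ≈ 273.11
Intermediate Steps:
R(C, d) = 54 + 9*C**2 (R(C, d) = (C**2 + 6)*9 = (6 + C**2)*9 = 54 + 9*C**2)
sqrt(29167 + R(c, -122)) = sqrt(29167 + (54 + 9*(-71)**2)) = sqrt(29167 + (54 + 9*5041)) = sqrt(29167 + (54 + 45369)) = sqrt(29167 + 45423) = sqrt(74590)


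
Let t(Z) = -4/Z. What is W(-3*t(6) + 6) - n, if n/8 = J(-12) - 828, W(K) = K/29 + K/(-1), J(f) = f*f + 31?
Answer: 151272/29 ≈ 5216.3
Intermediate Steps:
J(f) = 31 + f**2 (J(f) = f**2 + 31 = 31 + f**2)
W(K) = -28*K/29 (W(K) = K*(1/29) + K*(-1) = K/29 - K = -28*K/29)
n = -5224 (n = 8*((31 + (-12)**2) - 828) = 8*((31 + 144) - 828) = 8*(175 - 828) = 8*(-653) = -5224)
W(-3*t(6) + 6) - n = -28*(-(-12)/6 + 6)/29 - 1*(-5224) = -28*(-(-12)/6 + 6)/29 + 5224 = -28*(-3*(-2/3) + 6)/29 + 5224 = -28*(2 + 6)/29 + 5224 = -28/29*8 + 5224 = -224/29 + 5224 = 151272/29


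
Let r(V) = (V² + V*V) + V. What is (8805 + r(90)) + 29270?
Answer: 54365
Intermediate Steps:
r(V) = V + 2*V² (r(V) = (V² + V²) + V = 2*V² + V = V + 2*V²)
(8805 + r(90)) + 29270 = (8805 + 90*(1 + 2*90)) + 29270 = (8805 + 90*(1 + 180)) + 29270 = (8805 + 90*181) + 29270 = (8805 + 16290) + 29270 = 25095 + 29270 = 54365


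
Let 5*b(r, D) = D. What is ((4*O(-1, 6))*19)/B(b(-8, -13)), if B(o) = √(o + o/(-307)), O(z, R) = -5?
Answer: 190*I*√678470/663 ≈ 236.05*I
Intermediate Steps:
b(r, D) = D/5
B(o) = 3*√10438*√o/307 (B(o) = √(o + o*(-1/307)) = √(o - o/307) = √(306*o/307) = 3*√10438*√o/307)
((4*O(-1, 6))*19)/B(b(-8, -13)) = ((4*(-5))*19)/((3*√10438*√((⅕)*(-13))/307)) = (-20*19)/((3*√10438*√(-13/5)/307)) = -380*(-I*√678470/1326) = -(-190)*I*√678470/663 = 190*I*√678470/663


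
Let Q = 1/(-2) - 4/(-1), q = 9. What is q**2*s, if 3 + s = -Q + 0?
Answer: -1053/2 ≈ -526.50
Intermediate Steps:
Q = 7/2 (Q = 1*(-1/2) - 4*(-1) = -1/2 + 4 = 7/2 ≈ 3.5000)
s = -13/2 (s = -3 + (-1*7/2 + 0) = -3 + (-7/2 + 0) = -3 - 7/2 = -13/2 ≈ -6.5000)
q**2*s = 9**2*(-13/2) = 81*(-13/2) = -1053/2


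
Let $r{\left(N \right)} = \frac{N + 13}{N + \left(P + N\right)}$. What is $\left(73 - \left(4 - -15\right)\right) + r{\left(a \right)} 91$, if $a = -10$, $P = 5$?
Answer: $\frac{179}{5} \approx 35.8$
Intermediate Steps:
$r{\left(N \right)} = \frac{13 + N}{5 + 2 N}$ ($r{\left(N \right)} = \frac{N + 13}{N + \left(5 + N\right)} = \frac{13 + N}{5 + 2 N}$)
$\left(73 - \left(4 - -15\right)\right) + r{\left(a \right)} 91 = \left(73 - \left(4 - -15\right)\right) + \frac{13 - 10}{5 + 2 \left(-10\right)} 91 = \left(73 - \left(4 + 15\right)\right) + \frac{1}{5 - 20} \cdot 3 \cdot 91 = \left(73 - 19\right) + \frac{1}{-15} \cdot 3 \cdot 91 = \left(73 - 19\right) + \left(- \frac{1}{15}\right) 3 \cdot 91 = 54 - \frac{91}{5} = \frac{179}{5}$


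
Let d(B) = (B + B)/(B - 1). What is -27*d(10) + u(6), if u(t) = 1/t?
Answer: -359/6 ≈ -59.833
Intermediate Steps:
d(B) = 2*B/(-1 + B) (d(B) = (2*B)/(-1 + B) = 2*B/(-1 + B))
-27*d(10) + u(6) = -54*10/(-1 + 10) + 1/6 = -54*10/9 + 1/6 = -27*20/9 + 1/6 = -60 + 1/6 = -359/6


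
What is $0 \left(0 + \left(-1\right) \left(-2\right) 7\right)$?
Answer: $0$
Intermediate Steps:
$0 \left(0 + \left(-1\right) \left(-2\right) 7\right) = 0 \left(0 + 2 \cdot 7\right) = 0 \left(0 + 14\right) = 0 \cdot 14 = 0$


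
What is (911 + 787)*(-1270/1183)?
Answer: -2156460/1183 ≈ -1822.9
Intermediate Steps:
(911 + 787)*(-1270/1183) = 1698*(-1270*1/1183) = 1698*(-1270/1183) = -2156460/1183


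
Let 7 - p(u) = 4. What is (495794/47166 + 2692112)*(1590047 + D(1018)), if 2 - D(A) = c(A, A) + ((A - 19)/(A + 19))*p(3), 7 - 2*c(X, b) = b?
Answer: 209435543576013854527/48911142 ≈ 4.2820e+12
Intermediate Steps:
c(X, b) = 7/2 - b/2
p(u) = 3 (p(u) = 7 - 1*4 = 7 - 4 = 3)
D(A) = -3/2 + A/2 - 3*(-19 + A)/(19 + A) (D(A) = 2 - ((7/2 - A/2) + ((A - 19)/(A + 19))*3) = 2 - ((7/2 - A/2) + ((-19 + A)/(19 + A))*3) = 2 - ((7/2 - A/2) + 3*(-19 + A)/(19 + A)) = 2 - (7/2 - A/2 + 3*(-19 + A)/(19 + A)) = 2 + (-7/2 + A/2 - 3*(-19 + A)/(19 + A)) = -3/2 + A/2 - 3*(-19 + A)/(19 + A))
(495794/47166 + 2692112)*(1590047 + D(1018)) = (495794/47166 + 2692112)*(1590047 + (57 + 1018² + 10*1018)/(2*(19 + 1018))) = (495794*(1/47166) + 2692112)*(1590047 + (½)*(57 + 1036324 + 10180)/1037) = (247897/23583 + 2692112)*(1590047 + (½)*(1/1037)*1046561) = 63488325193*(1590047 + 1046561/2074)/23583 = (63488325193/23583)*(3298804039/2074) = 209435543576013854527/48911142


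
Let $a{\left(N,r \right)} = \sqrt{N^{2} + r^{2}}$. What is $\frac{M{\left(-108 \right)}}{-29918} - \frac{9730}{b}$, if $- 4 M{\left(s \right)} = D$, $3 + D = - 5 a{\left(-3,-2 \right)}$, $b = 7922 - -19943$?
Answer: $- \frac{232898431}{666932056} - \frac{5 \sqrt{13}}{119672} \approx -0.34936$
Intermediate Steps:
$b = 27865$ ($b = 7922 + 19943 = 27865$)
$D = -3 - 5 \sqrt{13}$ ($D = -3 - 5 \sqrt{\left(-3\right)^{2} + \left(-2\right)^{2}} = -3 - 5 \sqrt{9 + 4} = -3 - 5 \sqrt{13} \approx -21.028$)
$M{\left(s \right)} = \frac{3}{4} + \frac{5 \sqrt{13}}{4}$ ($M{\left(s \right)} = - \frac{-3 - 5 \sqrt{13}}{4} = \frac{3}{4} + \frac{5 \sqrt{13}}{4}$)
$\frac{M{\left(-108 \right)}}{-29918} - \frac{9730}{b} = \frac{\frac{3}{4} + \frac{5 \sqrt{13}}{4}}{-29918} - \frac{9730}{27865} = \left(\frac{3}{4} + \frac{5 \sqrt{13}}{4}\right) \left(- \frac{1}{29918}\right) - \frac{1946}{5573} = \left(- \frac{3}{119672} - \frac{5 \sqrt{13}}{119672}\right) - \frac{1946}{5573} = - \frac{232898431}{666932056} - \frac{5 \sqrt{13}}{119672}$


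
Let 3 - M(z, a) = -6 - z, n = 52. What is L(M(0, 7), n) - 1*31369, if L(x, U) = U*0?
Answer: -31369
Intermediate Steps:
M(z, a) = 9 + z (M(z, a) = 3 - (-6 - z) = 3 + (6 + z) = 9 + z)
L(x, U) = 0
L(M(0, 7), n) - 1*31369 = 0 - 1*31369 = 0 - 31369 = -31369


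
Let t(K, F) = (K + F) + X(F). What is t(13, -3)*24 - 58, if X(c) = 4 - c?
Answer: 350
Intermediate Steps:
t(K, F) = 4 + K (t(K, F) = (K + F) + (4 - F) = (F + K) + (4 - F) = 4 + K)
t(13, -3)*24 - 58 = (4 + 13)*24 - 58 = 17*24 - 58 = 408 - 58 = 350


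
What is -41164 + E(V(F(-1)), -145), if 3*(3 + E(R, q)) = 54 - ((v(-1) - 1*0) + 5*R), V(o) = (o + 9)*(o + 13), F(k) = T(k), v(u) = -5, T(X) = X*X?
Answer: -124142/3 ≈ -41381.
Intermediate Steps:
T(X) = X²
F(k) = k²
V(o) = (9 + o)*(13 + o)
E(R, q) = 50/3 - 5*R/3 (E(R, q) = -3 + (54 - ((-5 - 1*0) + 5*R))/3 = -3 + (54 - ((-5 + 0) + 5*R))/3 = -3 + (54 - (-5 + 5*R))/3 = -3 + (54 + (5 - 5*R))/3 = -3 + (59 - 5*R)/3 = -3 + (59/3 - 5*R/3) = 50/3 - 5*R/3)
-41164 + E(V(F(-1)), -145) = -41164 + (50/3 - 5*(117 + ((-1)²)² + 22*(-1)²)/3) = -41164 + (50/3 - 5*(117 + 1² + 22*1)/3) = -41164 + (50/3 - 5*(117 + 1 + 22)/3) = -41164 + (50/3 - 5/3*140) = -41164 + (50/3 - 700/3) = -41164 - 650/3 = -124142/3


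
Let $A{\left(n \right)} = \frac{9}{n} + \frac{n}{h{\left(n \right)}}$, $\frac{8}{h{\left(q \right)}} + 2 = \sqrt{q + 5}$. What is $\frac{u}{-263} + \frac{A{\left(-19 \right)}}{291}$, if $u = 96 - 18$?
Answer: $- \frac{1639573}{5816508} - \frac{19 i \sqrt{14}}{2328} \approx -0.28188 - 0.030538 i$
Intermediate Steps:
$h{\left(q \right)} = \frac{8}{-2 + \sqrt{5 + q}}$ ($h{\left(q \right)} = \frac{8}{-2 + \sqrt{q + 5}} = \frac{8}{-2 + \sqrt{5 + q}}$)
$A{\left(n \right)} = \frac{9}{n} + n \left(- \frac{1}{4} + \frac{\sqrt{5 + n}}{8}\right)$ ($A{\left(n \right)} = \frac{9}{n} + \frac{n}{8 \frac{1}{-2 + \sqrt{5 + n}}} = \frac{9}{n} + n \left(- \frac{1}{4} + \frac{\sqrt{5 + n}}{8}\right)$)
$u = 78$
$\frac{u}{-263} + \frac{A{\left(-19 \right)}}{291} = \frac{78}{-263} + \frac{\frac{1}{8} \frac{1}{-19} \left(72 + \left(-19\right)^{2} \left(-2 + \sqrt{5 - 19}\right)\right)}{291} = 78 \left(- \frac{1}{263}\right) + \frac{1}{8} \left(- \frac{1}{19}\right) \left(72 + 361 \left(-2 + \sqrt{-14}\right)\right) \frac{1}{291} = - \frac{78}{263} + \frac{1}{8} \left(- \frac{1}{19}\right) \left(72 + 361 \left(-2 + i \sqrt{14}\right)\right) \frac{1}{291} = - \frac{78}{263} + \frac{1}{8} \left(- \frac{1}{19}\right) \left(72 - \left(722 - 361 i \sqrt{14}\right)\right) \frac{1}{291} = - \frac{78}{263} + \frac{1}{8} \left(- \frac{1}{19}\right) \left(-650 + 361 i \sqrt{14}\right) \frac{1}{291} = - \frac{78}{263} + \left(\frac{325}{76} - \frac{19 i \sqrt{14}}{8}\right) \frac{1}{291} = - \frac{78}{263} + \left(\frac{325}{22116} - \frac{19 i \sqrt{14}}{2328}\right) = - \frac{1639573}{5816508} - \frac{19 i \sqrt{14}}{2328}$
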